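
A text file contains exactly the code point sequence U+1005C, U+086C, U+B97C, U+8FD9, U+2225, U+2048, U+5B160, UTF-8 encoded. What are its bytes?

U+1005C: 4-byte form → F0 90 81 9C.
U+086C: 3-byte form → E0 A1 AC.
U+B97C: 3-byte form → EB A5 BC.
U+8FD9: 3-byte form → E8 BF 99.
U+2225: 3-byte form → E2 88 A5.
U+2048: 3-byte form → E2 81 88.
U+5B160: 4-byte form → F1 9B 85 A0.
Concatenated (23 bytes): F0 90 81 9C E0 A1 AC EB A5 BC E8 BF 99 E2 88 A5 E2 81 88 F1 9B 85 A0.

F0 90 81 9C E0 A1 AC EB A5 BC E8 BF 99 E2 88 A5 E2 81 88 F1 9B 85 A0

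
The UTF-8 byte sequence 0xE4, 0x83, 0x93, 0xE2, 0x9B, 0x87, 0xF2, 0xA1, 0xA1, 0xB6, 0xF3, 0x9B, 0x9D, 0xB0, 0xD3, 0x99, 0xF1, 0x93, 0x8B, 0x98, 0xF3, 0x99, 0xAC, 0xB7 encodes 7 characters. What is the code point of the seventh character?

Offset 0: leading byte 0xE4 = 11100100 → 3-byte char #1 = E4 83 93.
Offset 3: leading byte 0xE2 = 11100010 → 3-byte char #2 = E2 9B 87.
Offset 6: leading byte 0xF2 = 11110010 → 4-byte char #3 = F2 A1 A1 B6.
Offset 10: leading byte 0xF3 = 11110011 → 4-byte char #4 = F3 9B 9D B0.
Offset 14: leading byte 0xD3 = 11010011 → 2-byte char #5 = D3 99.
Offset 16: leading byte 0xF1 = 11110001 → 4-byte char #6 = F1 93 8B 98.
Offset 20: leading byte 0xF3 = 11110011 → 4-byte char #7 = F3 99 AC B7.
Leading byte 0xF3 = 11110011 matches 11110xxx → 4-byte sequence.
Byte 1: 0xF3 = 11110011, payload 011 (3 bits).
Byte 2: 0x99 = 10011001 (10xxxxxx ✓), payload 011001.
Byte 3: 0xAC = 10101100 (10xxxxxx ✓), payload 101100.
Byte 4: 0xB7 = 10110111 (10xxxxxx ✓), payload 110111.
Concatenate: 011011001101100110111 = 0xD9B37 (21 bits → U+D9B37).

U+D9B37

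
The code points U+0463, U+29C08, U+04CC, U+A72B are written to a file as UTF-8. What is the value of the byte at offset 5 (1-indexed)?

1-indexed offset 5 is 0-indexed offset 4.
U+0463 → 2-byte form D1 A3 at offsets 0–1.
U+29C08 → 4-byte form F0 A9 B0 88 at offsets 2–5.
Offset 4 falls in char 2's range; it's byte 3 of F0 A9 B0 88 = 0xB0.

0xB0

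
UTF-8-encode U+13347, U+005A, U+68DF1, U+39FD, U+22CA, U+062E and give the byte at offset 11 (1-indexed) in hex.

0xA7

1-indexed offset 11 is 0-indexed offset 10.
U+13347 → 4-byte form F0 93 8D 87 at offsets 0–3.
U+005A → 1-byte form 5A at offsets 4–4.
U+68DF1 → 4-byte form F1 A8 B7 B1 at offsets 5–8.
U+39FD → 3-byte form E3 A7 BD at offsets 9–11.
Offset 10 falls in char 4's range; it's byte 2 of E3 A7 BD = 0xA7.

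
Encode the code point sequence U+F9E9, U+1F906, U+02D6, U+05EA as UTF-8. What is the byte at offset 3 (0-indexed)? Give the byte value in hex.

U+F9E9 → 3-byte form EF A7 A9 at offsets 0–2.
U+1F906 → 4-byte form F0 9F A4 86 at offsets 3–6.
Offset 3 falls in char 2's range; it's byte 1 of F0 9F A4 86 = 0xF0.

0xF0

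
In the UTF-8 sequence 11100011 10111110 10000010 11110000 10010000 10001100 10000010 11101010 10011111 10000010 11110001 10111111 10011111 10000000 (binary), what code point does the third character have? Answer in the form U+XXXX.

Offset 0: leading byte 0xE3 = 11100011 → 3-byte char #1 = E3 BE 82.
Offset 3: leading byte 0xF0 = 11110000 → 4-byte char #2 = F0 90 8C 82.
Offset 7: leading byte 0xEA = 11101010 → 3-byte char #3 = EA 9F 82.
Leading byte 0xEA = 11101010 matches 1110xxxx → 3-byte sequence.
Byte 1: 0xEA = 11101010, payload 1010 (4 bits).
Byte 2: 0x9F = 10011111 (10xxxxxx ✓), payload 011111.
Byte 3: 0x82 = 10000010 (10xxxxxx ✓), payload 000010.
Concatenate: 1010011111000010 = 0xA7C2 (16 bits → U+A7C2).

U+A7C2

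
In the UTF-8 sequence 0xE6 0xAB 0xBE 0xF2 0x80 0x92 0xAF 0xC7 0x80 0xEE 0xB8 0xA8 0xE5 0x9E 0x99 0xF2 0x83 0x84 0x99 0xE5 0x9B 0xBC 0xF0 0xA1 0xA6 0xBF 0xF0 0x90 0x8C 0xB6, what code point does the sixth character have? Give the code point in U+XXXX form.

U+83119

Offset 0: leading byte 0xE6 = 11100110 → 3-byte char #1 = E6 AB BE.
Offset 3: leading byte 0xF2 = 11110010 → 4-byte char #2 = F2 80 92 AF.
Offset 7: leading byte 0xC7 = 11000111 → 2-byte char #3 = C7 80.
Offset 9: leading byte 0xEE = 11101110 → 3-byte char #4 = EE B8 A8.
Offset 12: leading byte 0xE5 = 11100101 → 3-byte char #5 = E5 9E 99.
Offset 15: leading byte 0xF2 = 11110010 → 4-byte char #6 = F2 83 84 99.
Leading byte 0xF2 = 11110010 matches 11110xxx → 4-byte sequence.
Byte 1: 0xF2 = 11110010, payload 010 (3 bits).
Byte 2: 0x83 = 10000011 (10xxxxxx ✓), payload 000011.
Byte 3: 0x84 = 10000100 (10xxxxxx ✓), payload 000100.
Byte 4: 0x99 = 10011001 (10xxxxxx ✓), payload 011001.
Concatenate: 010000011000100011001 = 0x83119 (21 bits → U+83119).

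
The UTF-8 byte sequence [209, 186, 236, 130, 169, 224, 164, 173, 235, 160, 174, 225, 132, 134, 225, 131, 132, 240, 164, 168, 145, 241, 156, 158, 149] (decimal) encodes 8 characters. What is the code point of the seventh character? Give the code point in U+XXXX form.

U+24A11

Offset 0: leading byte 0xD1 = 11010001 → 2-byte char #1 = D1 BA.
Offset 2: leading byte 0xEC = 11101100 → 3-byte char #2 = EC 82 A9.
Offset 5: leading byte 0xE0 = 11100000 → 3-byte char #3 = E0 A4 AD.
Offset 8: leading byte 0xEB = 11101011 → 3-byte char #4 = EB A0 AE.
Offset 11: leading byte 0xE1 = 11100001 → 3-byte char #5 = E1 84 86.
Offset 14: leading byte 0xE1 = 11100001 → 3-byte char #6 = E1 83 84.
Offset 17: leading byte 0xF0 = 11110000 → 4-byte char #7 = F0 A4 A8 91.
Leading byte 0xF0 = 11110000 matches 11110xxx → 4-byte sequence.
Byte 1: 0xF0 = 11110000, payload 000 (3 bits).
Byte 2: 0xA4 = 10100100 (10xxxxxx ✓), payload 100100.
Byte 3: 0xA8 = 10101000 (10xxxxxx ✓), payload 101000.
Byte 4: 0x91 = 10010001 (10xxxxxx ✓), payload 010001.
Concatenate: 000100100101000010001 = 0x24A11 (21 bits → U+24A11).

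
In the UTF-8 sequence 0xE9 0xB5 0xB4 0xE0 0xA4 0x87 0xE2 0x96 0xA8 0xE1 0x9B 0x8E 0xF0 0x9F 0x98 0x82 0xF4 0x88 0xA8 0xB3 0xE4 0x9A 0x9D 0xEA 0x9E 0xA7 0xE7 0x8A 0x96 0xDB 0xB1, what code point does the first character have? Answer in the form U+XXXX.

Offset 0: leading byte 0xE9 = 11101001 → 3-byte char #1 = E9 B5 B4.
Leading byte 0xE9 = 11101001 matches 1110xxxx → 3-byte sequence.
Byte 1: 0xE9 = 11101001, payload 1001 (4 bits).
Byte 2: 0xB5 = 10110101 (10xxxxxx ✓), payload 110101.
Byte 3: 0xB4 = 10110100 (10xxxxxx ✓), payload 110100.
Concatenate: 1001110101110100 = 0x9D74 (16 bits → U+9D74).

U+9D74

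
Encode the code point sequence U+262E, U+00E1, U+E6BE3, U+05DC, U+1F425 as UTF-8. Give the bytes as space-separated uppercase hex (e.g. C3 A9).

U+262E: 3-byte form → E2 98 AE.
U+00E1: 2-byte form → C3 A1.
U+E6BE3: 4-byte form → F3 A6 AF A3.
U+05DC: 2-byte form → D7 9C.
U+1F425: 4-byte form → F0 9F 90 A5.
Concatenated (15 bytes): E2 98 AE C3 A1 F3 A6 AF A3 D7 9C F0 9F 90 A5.

E2 98 AE C3 A1 F3 A6 AF A3 D7 9C F0 9F 90 A5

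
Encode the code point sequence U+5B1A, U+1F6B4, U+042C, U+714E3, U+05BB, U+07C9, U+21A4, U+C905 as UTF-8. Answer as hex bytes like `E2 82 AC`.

E5 AC 9A F0 9F 9A B4 D0 AC F1 B1 93 A3 D6 BB DF 89 E2 86 A4 EC A4 85

U+5B1A: 3-byte form → E5 AC 9A.
U+1F6B4: 4-byte form → F0 9F 9A B4.
U+042C: 2-byte form → D0 AC.
U+714E3: 4-byte form → F1 B1 93 A3.
U+05BB: 2-byte form → D6 BB.
U+07C9: 2-byte form → DF 89.
U+21A4: 3-byte form → E2 86 A4.
U+C905: 3-byte form → EC A4 85.
Concatenated (23 bytes): E5 AC 9A F0 9F 9A B4 D0 AC F1 B1 93 A3 D6 BB DF 89 E2 86 A4 EC A4 85.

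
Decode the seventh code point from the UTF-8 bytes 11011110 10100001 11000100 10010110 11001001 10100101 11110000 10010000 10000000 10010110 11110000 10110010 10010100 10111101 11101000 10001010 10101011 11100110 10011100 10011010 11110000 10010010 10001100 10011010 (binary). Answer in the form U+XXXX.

Offset 0: leading byte 0xDE = 11011110 → 2-byte char #1 = DE A1.
Offset 2: leading byte 0xC4 = 11000100 → 2-byte char #2 = C4 96.
Offset 4: leading byte 0xC9 = 11001001 → 2-byte char #3 = C9 A5.
Offset 6: leading byte 0xF0 = 11110000 → 4-byte char #4 = F0 90 80 96.
Offset 10: leading byte 0xF0 = 11110000 → 4-byte char #5 = F0 B2 94 BD.
Offset 14: leading byte 0xE8 = 11101000 → 3-byte char #6 = E8 8A AB.
Offset 17: leading byte 0xE6 = 11100110 → 3-byte char #7 = E6 9C 9A.
Leading byte 0xE6 = 11100110 matches 1110xxxx → 3-byte sequence.
Byte 1: 0xE6 = 11100110, payload 0110 (4 bits).
Byte 2: 0x9C = 10011100 (10xxxxxx ✓), payload 011100.
Byte 3: 0x9A = 10011010 (10xxxxxx ✓), payload 011010.
Concatenate: 0110011100011010 = 0x671A (16 bits → U+671A).

U+671A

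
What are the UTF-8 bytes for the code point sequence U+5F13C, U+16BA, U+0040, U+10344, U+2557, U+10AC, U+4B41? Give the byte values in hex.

F1 9F 84 BC E1 9A BA 40 F0 90 8D 84 E2 95 97 E1 82 AC E4 AD 81

U+5F13C: 4-byte form → F1 9F 84 BC.
U+16BA: 3-byte form → E1 9A BA.
U+0040: 1-byte form → 40.
U+10344: 4-byte form → F0 90 8D 84.
U+2557: 3-byte form → E2 95 97.
U+10AC: 3-byte form → E1 82 AC.
U+4B41: 3-byte form → E4 AD 81.
Concatenated (21 bytes): F1 9F 84 BC E1 9A BA 40 F0 90 8D 84 E2 95 97 E1 82 AC E4 AD 81.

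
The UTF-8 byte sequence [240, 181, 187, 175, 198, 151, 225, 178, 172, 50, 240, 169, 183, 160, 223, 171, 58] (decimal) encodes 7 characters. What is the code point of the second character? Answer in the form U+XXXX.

U+0197

Offset 0: leading byte 0xF0 = 11110000 → 4-byte char #1 = F0 B5 BB AF.
Offset 4: leading byte 0xC6 = 11000110 → 2-byte char #2 = C6 97.
Leading byte 0xC6 = 11000110 matches 110xxxxx → 2-byte sequence.
Byte 1: 0xC6 = 11000110, payload 00110 (5 bits).
Byte 2: 0x97 = 10010111 (10xxxxxx ✓), payload 010111.
Concatenate: 00110010111 = 0x197 (11 bits → U+0197).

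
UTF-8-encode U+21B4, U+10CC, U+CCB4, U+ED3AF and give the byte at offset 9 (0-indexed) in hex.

U+21B4 → 3-byte form E2 86 B4 at offsets 0–2.
U+10CC → 3-byte form E1 83 8C at offsets 3–5.
U+CCB4 → 3-byte form EC B2 B4 at offsets 6–8.
U+ED3AF → 4-byte form F3 AD 8E AF at offsets 9–12.
Offset 9 falls in char 4's range; it's byte 1 of F3 AD 8E AF = 0xF3.

0xF3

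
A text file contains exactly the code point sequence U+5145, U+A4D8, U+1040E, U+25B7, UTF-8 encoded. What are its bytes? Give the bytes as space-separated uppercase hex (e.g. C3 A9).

U+5145: 3-byte form → E5 85 85.
U+A4D8: 3-byte form → EA 93 98.
U+1040E: 4-byte form → F0 90 90 8E.
U+25B7: 3-byte form → E2 96 B7.
Concatenated (13 bytes): E5 85 85 EA 93 98 F0 90 90 8E E2 96 B7.

E5 85 85 EA 93 98 F0 90 90 8E E2 96 B7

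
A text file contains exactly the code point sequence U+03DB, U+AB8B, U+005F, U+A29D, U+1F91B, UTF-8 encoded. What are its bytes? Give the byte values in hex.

U+03DB: 2-byte form → CF 9B.
U+AB8B: 3-byte form → EA AE 8B.
U+005F: 1-byte form → 5F.
U+A29D: 3-byte form → EA 8A 9D.
U+1F91B: 4-byte form → F0 9F A4 9B.
Concatenated (13 bytes): CF 9B EA AE 8B 5F EA 8A 9D F0 9F A4 9B.

CF 9B EA AE 8B 5F EA 8A 9D F0 9F A4 9B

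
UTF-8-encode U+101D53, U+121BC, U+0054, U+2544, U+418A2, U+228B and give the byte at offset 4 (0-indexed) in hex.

U+101D53 → 4-byte form F4 81 B5 93 at offsets 0–3.
U+121BC → 4-byte form F0 92 86 BC at offsets 4–7.
Offset 4 falls in char 2's range; it's byte 1 of F0 92 86 BC = 0xF0.

0xF0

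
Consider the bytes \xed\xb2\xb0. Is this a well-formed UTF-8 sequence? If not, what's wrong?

invalid (encodes a surrogate (U+D800–U+DFFF))

Structurally a 3-byte sequence; payload = 0xDCB0.
But 0xDCB0 is in U+D800–U+DFFF, the surrogate range. Surrogates are not Unicode scalar values and are forbidden in UTF-8.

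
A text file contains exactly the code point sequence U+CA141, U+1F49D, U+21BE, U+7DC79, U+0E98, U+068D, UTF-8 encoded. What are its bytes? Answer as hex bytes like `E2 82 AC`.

F3 8A 85 81 F0 9F 92 9D E2 86 BE F1 BD B1 B9 E0 BA 98 DA 8D

U+CA141: 4-byte form → F3 8A 85 81.
U+1F49D: 4-byte form → F0 9F 92 9D.
U+21BE: 3-byte form → E2 86 BE.
U+7DC79: 4-byte form → F1 BD B1 B9.
U+0E98: 3-byte form → E0 BA 98.
U+068D: 2-byte form → DA 8D.
Concatenated (20 bytes): F3 8A 85 81 F0 9F 92 9D E2 86 BE F1 BD B1 B9 E0 BA 98 DA 8D.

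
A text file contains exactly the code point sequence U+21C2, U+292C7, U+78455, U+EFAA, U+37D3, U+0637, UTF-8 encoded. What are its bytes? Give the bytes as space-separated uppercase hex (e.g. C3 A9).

E2 87 82 F0 A9 8B 87 F1 B8 91 95 EE BE AA E3 9F 93 D8 B7

U+21C2: 3-byte form → E2 87 82.
U+292C7: 4-byte form → F0 A9 8B 87.
U+78455: 4-byte form → F1 B8 91 95.
U+EFAA: 3-byte form → EE BE AA.
U+37D3: 3-byte form → E3 9F 93.
U+0637: 2-byte form → D8 B7.
Concatenated (19 bytes): E2 87 82 F0 A9 8B 87 F1 B8 91 95 EE BE AA E3 9F 93 D8 B7.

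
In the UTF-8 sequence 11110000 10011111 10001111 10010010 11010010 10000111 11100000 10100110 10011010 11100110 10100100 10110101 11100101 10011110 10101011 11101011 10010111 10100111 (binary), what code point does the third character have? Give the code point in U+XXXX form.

Offset 0: leading byte 0xF0 = 11110000 → 4-byte char #1 = F0 9F 8F 92.
Offset 4: leading byte 0xD2 = 11010010 → 2-byte char #2 = D2 87.
Offset 6: leading byte 0xE0 = 11100000 → 3-byte char #3 = E0 A6 9A.
Leading byte 0xE0 = 11100000 matches 1110xxxx → 3-byte sequence.
Byte 1: 0xE0 = 11100000, payload 0000 (4 bits).
Byte 2: 0xA6 = 10100110 (10xxxxxx ✓), payload 100110.
Byte 3: 0x9A = 10011010 (10xxxxxx ✓), payload 011010.
Concatenate: 0000100110011010 = 0x99A (16 bits → U+099A).

U+099A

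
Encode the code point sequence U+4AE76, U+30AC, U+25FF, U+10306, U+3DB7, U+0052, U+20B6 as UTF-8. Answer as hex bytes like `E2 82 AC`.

U+4AE76: 4-byte form → F1 8A B9 B6.
U+30AC: 3-byte form → E3 82 AC.
U+25FF: 3-byte form → E2 97 BF.
U+10306: 4-byte form → F0 90 8C 86.
U+3DB7: 3-byte form → E3 B6 B7.
U+0052: 1-byte form → 52.
U+20B6: 3-byte form → E2 82 B6.
Concatenated (21 bytes): F1 8A B9 B6 E3 82 AC E2 97 BF F0 90 8C 86 E3 B6 B7 52 E2 82 B6.

F1 8A B9 B6 E3 82 AC E2 97 BF F0 90 8C 86 E3 B6 B7 52 E2 82 B6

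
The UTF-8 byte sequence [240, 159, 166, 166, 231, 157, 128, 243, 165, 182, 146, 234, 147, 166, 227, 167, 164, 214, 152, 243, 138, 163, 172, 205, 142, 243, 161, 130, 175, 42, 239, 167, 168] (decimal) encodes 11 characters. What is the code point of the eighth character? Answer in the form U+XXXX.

U+034E

Offset 0: leading byte 0xF0 = 11110000 → 4-byte char #1 = F0 9F A6 A6.
Offset 4: leading byte 0xE7 = 11100111 → 3-byte char #2 = E7 9D 80.
Offset 7: leading byte 0xF3 = 11110011 → 4-byte char #3 = F3 A5 B6 92.
Offset 11: leading byte 0xEA = 11101010 → 3-byte char #4 = EA 93 A6.
Offset 14: leading byte 0xE3 = 11100011 → 3-byte char #5 = E3 A7 A4.
Offset 17: leading byte 0xD6 = 11010110 → 2-byte char #6 = D6 98.
Offset 19: leading byte 0xF3 = 11110011 → 4-byte char #7 = F3 8A A3 AC.
Offset 23: leading byte 0xCD = 11001101 → 2-byte char #8 = CD 8E.
Leading byte 0xCD = 11001101 matches 110xxxxx → 2-byte sequence.
Byte 1: 0xCD = 11001101, payload 01101 (5 bits).
Byte 2: 0x8E = 10001110 (10xxxxxx ✓), payload 001110.
Concatenate: 01101001110 = 0x34E (11 bits → U+034E).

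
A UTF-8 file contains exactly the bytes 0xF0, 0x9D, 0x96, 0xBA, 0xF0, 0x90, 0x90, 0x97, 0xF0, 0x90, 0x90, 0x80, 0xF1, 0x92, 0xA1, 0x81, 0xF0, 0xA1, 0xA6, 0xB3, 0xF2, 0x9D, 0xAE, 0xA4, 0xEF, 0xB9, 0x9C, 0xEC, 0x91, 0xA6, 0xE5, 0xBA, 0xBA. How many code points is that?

Byte at offset 0: 0xF0 = 11110000 → 4-byte char (#1). Advance 4.
Byte at offset 4: 0xF0 = 11110000 → 4-byte char (#2). Advance 4.
Byte at offset 8: 0xF0 = 11110000 → 4-byte char (#3). Advance 4.
Byte at offset 12: 0xF1 = 11110001 → 4-byte char (#4). Advance 4.
Byte at offset 16: 0xF0 = 11110000 → 4-byte char (#5). Advance 4.
Byte at offset 20: 0xF2 = 11110010 → 4-byte char (#6). Advance 4.
Byte at offset 24: 0xEF = 11101111 → 3-byte char (#7). Advance 3.
Byte at offset 27: 0xEC = 11101100 → 3-byte char (#8). Advance 3.
Byte at offset 30: 0xE5 = 11100101 → 3-byte char (#9). Advance 3.
Reached end at offset 33 after 9 code points.

9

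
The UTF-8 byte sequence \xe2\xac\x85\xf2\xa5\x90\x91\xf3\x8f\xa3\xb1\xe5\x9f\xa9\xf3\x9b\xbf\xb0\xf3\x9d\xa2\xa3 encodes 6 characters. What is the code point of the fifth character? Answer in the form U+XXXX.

U+DBFF0

Offset 0: leading byte 0xE2 = 11100010 → 3-byte char #1 = E2 AC 85.
Offset 3: leading byte 0xF2 = 11110010 → 4-byte char #2 = F2 A5 90 91.
Offset 7: leading byte 0xF3 = 11110011 → 4-byte char #3 = F3 8F A3 B1.
Offset 11: leading byte 0xE5 = 11100101 → 3-byte char #4 = E5 9F A9.
Offset 14: leading byte 0xF3 = 11110011 → 4-byte char #5 = F3 9B BF B0.
Leading byte 0xF3 = 11110011 matches 11110xxx → 4-byte sequence.
Byte 1: 0xF3 = 11110011, payload 011 (3 bits).
Byte 2: 0x9B = 10011011 (10xxxxxx ✓), payload 011011.
Byte 3: 0xBF = 10111111 (10xxxxxx ✓), payload 111111.
Byte 4: 0xB0 = 10110000 (10xxxxxx ✓), payload 110000.
Concatenate: 011011011111111110000 = 0xDBFF0 (21 bits → U+DBFF0).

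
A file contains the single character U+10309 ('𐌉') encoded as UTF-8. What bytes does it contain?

U+10309 = 0x10309 = 66313 decimal. In range U+10000–U+10FFFF → 4-byte form: 11110xxx 10xxxxxx 10xxxxxx 10xxxxxx.
Binary (21 bits): 000010000001100001001.
Split 3+6+6+6: 000 | 010000 | 001100 | 001001.
Byte 1: 11110000 = 0xF0.
Byte 2: 10010000 = 0x90.
Byte 3: 10001100 = 0x8C.
Byte 4: 10001001 = 0x89.

F0 90 8C 89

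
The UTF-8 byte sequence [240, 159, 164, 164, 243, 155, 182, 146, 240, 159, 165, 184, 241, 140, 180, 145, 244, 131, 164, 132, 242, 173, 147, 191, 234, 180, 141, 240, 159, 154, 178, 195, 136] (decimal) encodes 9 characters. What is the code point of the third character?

Offset 0: leading byte 0xF0 = 11110000 → 4-byte char #1 = F0 9F A4 A4.
Offset 4: leading byte 0xF3 = 11110011 → 4-byte char #2 = F3 9B B6 92.
Offset 8: leading byte 0xF0 = 11110000 → 4-byte char #3 = F0 9F A5 B8.
Leading byte 0xF0 = 11110000 matches 11110xxx → 4-byte sequence.
Byte 1: 0xF0 = 11110000, payload 000 (3 bits).
Byte 2: 0x9F = 10011111 (10xxxxxx ✓), payload 011111.
Byte 3: 0xA5 = 10100101 (10xxxxxx ✓), payload 100101.
Byte 4: 0xB8 = 10111000 (10xxxxxx ✓), payload 111000.
Concatenate: 000011111100101111000 = 0x1F978 (21 bits → U+1F978).

U+1F978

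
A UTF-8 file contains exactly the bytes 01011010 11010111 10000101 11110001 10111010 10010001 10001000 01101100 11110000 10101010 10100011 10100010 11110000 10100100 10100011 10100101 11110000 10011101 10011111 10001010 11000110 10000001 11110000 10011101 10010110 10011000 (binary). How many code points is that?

Byte at offset 0: 0x5A = 01011010 → 1-byte char (#1). Advance 1.
Byte at offset 1: 0xD7 = 11010111 → 2-byte char (#2). Advance 2.
Byte at offset 3: 0xF1 = 11110001 → 4-byte char (#3). Advance 4.
Byte at offset 7: 0x6C = 01101100 → 1-byte char (#4). Advance 1.
Byte at offset 8: 0xF0 = 11110000 → 4-byte char (#5). Advance 4.
Byte at offset 12: 0xF0 = 11110000 → 4-byte char (#6). Advance 4.
Byte at offset 16: 0xF0 = 11110000 → 4-byte char (#7). Advance 4.
Byte at offset 20: 0xC6 = 11000110 → 2-byte char (#8). Advance 2.
Byte at offset 22: 0xF0 = 11110000 → 4-byte char (#9). Advance 4.
Reached end at offset 26 after 9 code points.

9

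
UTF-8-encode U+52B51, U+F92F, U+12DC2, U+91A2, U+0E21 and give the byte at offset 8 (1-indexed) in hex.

0xF0

1-indexed offset 8 is 0-indexed offset 7.
U+52B51 → 4-byte form F1 92 AD 91 at offsets 0–3.
U+F92F → 3-byte form EF A4 AF at offsets 4–6.
U+12DC2 → 4-byte form F0 92 B7 82 at offsets 7–10.
Offset 7 falls in char 3's range; it's byte 1 of F0 92 B7 82 = 0xF0.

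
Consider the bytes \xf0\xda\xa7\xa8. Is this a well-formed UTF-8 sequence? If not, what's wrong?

invalid (non-continuation byte where continuation expected)

Leading byte 0xF0 = 11110000 → 4-byte form.
Byte 2 is 0xDA = 11011010, which is not 10xxxxxx — expected a continuation byte.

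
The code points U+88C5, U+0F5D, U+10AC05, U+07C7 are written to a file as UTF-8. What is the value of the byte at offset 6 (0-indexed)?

0xF4

U+88C5 → 3-byte form E8 A3 85 at offsets 0–2.
U+0F5D → 3-byte form E0 BD 9D at offsets 3–5.
U+10AC05 → 4-byte form F4 8A B0 85 at offsets 6–9.
Offset 6 falls in char 3's range; it's byte 1 of F4 8A B0 85 = 0xF4.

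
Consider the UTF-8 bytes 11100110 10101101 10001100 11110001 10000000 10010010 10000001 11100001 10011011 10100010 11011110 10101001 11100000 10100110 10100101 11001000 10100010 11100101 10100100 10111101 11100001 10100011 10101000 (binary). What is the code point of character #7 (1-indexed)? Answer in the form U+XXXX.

U+593D

Offset 0: leading byte 0xE6 = 11100110 → 3-byte char #1 = E6 AD 8C.
Offset 3: leading byte 0xF1 = 11110001 → 4-byte char #2 = F1 80 92 81.
Offset 7: leading byte 0xE1 = 11100001 → 3-byte char #3 = E1 9B A2.
Offset 10: leading byte 0xDE = 11011110 → 2-byte char #4 = DE A9.
Offset 12: leading byte 0xE0 = 11100000 → 3-byte char #5 = E0 A6 A5.
Offset 15: leading byte 0xC8 = 11001000 → 2-byte char #6 = C8 A2.
Offset 17: leading byte 0xE5 = 11100101 → 3-byte char #7 = E5 A4 BD.
Leading byte 0xE5 = 11100101 matches 1110xxxx → 3-byte sequence.
Byte 1: 0xE5 = 11100101, payload 0101 (4 bits).
Byte 2: 0xA4 = 10100100 (10xxxxxx ✓), payload 100100.
Byte 3: 0xBD = 10111101 (10xxxxxx ✓), payload 111101.
Concatenate: 0101100100111101 = 0x593D (16 bits → U+593D).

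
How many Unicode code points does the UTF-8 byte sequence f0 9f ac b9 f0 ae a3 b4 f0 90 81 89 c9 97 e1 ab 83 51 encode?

Byte at offset 0: 0xF0 = 11110000 → 4-byte char (#1). Advance 4.
Byte at offset 4: 0xF0 = 11110000 → 4-byte char (#2). Advance 4.
Byte at offset 8: 0xF0 = 11110000 → 4-byte char (#3). Advance 4.
Byte at offset 12: 0xC9 = 11001001 → 2-byte char (#4). Advance 2.
Byte at offset 14: 0xE1 = 11100001 → 3-byte char (#5). Advance 3.
Byte at offset 17: 0x51 = 01010001 → 1-byte char (#6). Advance 1.
Reached end at offset 18 after 6 code points.

6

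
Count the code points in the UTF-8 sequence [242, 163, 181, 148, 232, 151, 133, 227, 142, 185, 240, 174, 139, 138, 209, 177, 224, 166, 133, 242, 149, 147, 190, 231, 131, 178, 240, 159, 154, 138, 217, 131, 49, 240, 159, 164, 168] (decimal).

Byte at offset 0: 0xF2 = 11110010 → 4-byte char (#1). Advance 4.
Byte at offset 4: 0xE8 = 11101000 → 3-byte char (#2). Advance 3.
Byte at offset 7: 0xE3 = 11100011 → 3-byte char (#3). Advance 3.
Byte at offset 10: 0xF0 = 11110000 → 4-byte char (#4). Advance 4.
Byte at offset 14: 0xD1 = 11010001 → 2-byte char (#5). Advance 2.
Byte at offset 16: 0xE0 = 11100000 → 3-byte char (#6). Advance 3.
Byte at offset 19: 0xF2 = 11110010 → 4-byte char (#7). Advance 4.
Byte at offset 23: 0xE7 = 11100111 → 3-byte char (#8). Advance 3.
Byte at offset 26: 0xF0 = 11110000 → 4-byte char (#9). Advance 4.
Byte at offset 30: 0xD9 = 11011001 → 2-byte char (#10). Advance 2.
Byte at offset 32: 0x31 = 00110001 → 1-byte char (#11). Advance 1.
Byte at offset 33: 0xF0 = 11110000 → 4-byte char (#12). Advance 4.
Reached end at offset 37 after 12 code points.

12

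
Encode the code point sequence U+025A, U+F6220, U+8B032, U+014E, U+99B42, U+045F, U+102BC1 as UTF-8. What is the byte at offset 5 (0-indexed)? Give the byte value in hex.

U+025A → 2-byte form C9 9A at offsets 0–1.
U+F6220 → 4-byte form F3 B6 88 A0 at offsets 2–5.
Offset 5 falls in char 2's range; it's byte 4 of F3 B6 88 A0 = 0xA0.

0xA0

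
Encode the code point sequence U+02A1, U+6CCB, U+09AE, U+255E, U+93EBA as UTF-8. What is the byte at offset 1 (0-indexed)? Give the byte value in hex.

U+02A1 → 2-byte form CA A1 at offsets 0–1.
Offset 1 falls in char 1's range; it's byte 2 of CA A1 = 0xA1.

0xA1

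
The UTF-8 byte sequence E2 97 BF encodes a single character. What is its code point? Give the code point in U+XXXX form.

U+25FF

Leading byte 0xE2 = 11100010 matches 1110xxxx → 3-byte sequence.
Byte 1: 0xE2 = 11100010, payload 0010 (4 bits).
Byte 2: 0x97 = 10010111 (10xxxxxx ✓), payload 010111.
Byte 3: 0xBF = 10111111 (10xxxxxx ✓), payload 111111.
Concatenate: 0010010111111111 = 0x25FF (16 bits → U+25FF).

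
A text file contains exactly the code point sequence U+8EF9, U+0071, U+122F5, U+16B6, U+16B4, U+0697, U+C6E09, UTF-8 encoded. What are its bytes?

E8 BB B9 71 F0 92 8B B5 E1 9A B6 E1 9A B4 DA 97 F3 86 B8 89

U+8EF9: 3-byte form → E8 BB B9.
U+0071: 1-byte form → 71.
U+122F5: 4-byte form → F0 92 8B B5.
U+16B6: 3-byte form → E1 9A B6.
U+16B4: 3-byte form → E1 9A B4.
U+0697: 2-byte form → DA 97.
U+C6E09: 4-byte form → F3 86 B8 89.
Concatenated (20 bytes): E8 BB B9 71 F0 92 8B B5 E1 9A B6 E1 9A B4 DA 97 F3 86 B8 89.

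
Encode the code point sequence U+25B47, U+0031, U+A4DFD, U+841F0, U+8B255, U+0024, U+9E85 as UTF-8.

U+25B47: 4-byte form → F0 A5 AD 87.
U+0031: 1-byte form → 31.
U+A4DFD: 4-byte form → F2 A4 B7 BD.
U+841F0: 4-byte form → F2 84 87 B0.
U+8B255: 4-byte form → F2 8B 89 95.
U+0024: 1-byte form → 24.
U+9E85: 3-byte form → E9 BA 85.
Concatenated (21 bytes): F0 A5 AD 87 31 F2 A4 B7 BD F2 84 87 B0 F2 8B 89 95 24 E9 BA 85.

F0 A5 AD 87 31 F2 A4 B7 BD F2 84 87 B0 F2 8B 89 95 24 E9 BA 85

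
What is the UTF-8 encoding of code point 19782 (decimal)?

E4 B5 86

U+4D46 = 0x4D46 = 19782 decimal. In range U+0800–U+FFFF → 3-byte form: 1110xxxx 10xxxxxx 10xxxxxx.
Binary (16 bits): 0100110101000110.
Split 4+6+6: 0100 | 110101 | 000110.
Byte 1: 11100100 = 0xE4.
Byte 2: 10110101 = 0xB5.
Byte 3: 10000110 = 0x86.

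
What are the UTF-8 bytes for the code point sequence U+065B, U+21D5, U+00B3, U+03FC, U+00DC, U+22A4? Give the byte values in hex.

U+065B: 2-byte form → D9 9B.
U+21D5: 3-byte form → E2 87 95.
U+00B3: 2-byte form → C2 B3.
U+03FC: 2-byte form → CF BC.
U+00DC: 2-byte form → C3 9C.
U+22A4: 3-byte form → E2 8A A4.
Concatenated (14 bytes): D9 9B E2 87 95 C2 B3 CF BC C3 9C E2 8A A4.

D9 9B E2 87 95 C2 B3 CF BC C3 9C E2 8A A4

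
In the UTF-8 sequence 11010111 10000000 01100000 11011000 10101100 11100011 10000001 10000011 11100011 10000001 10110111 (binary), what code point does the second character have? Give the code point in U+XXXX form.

Offset 0: leading byte 0xD7 = 11010111 → 2-byte char #1 = D7 80.
Offset 2: leading byte 0x60 = 01100000 → 1-byte char #2 = 60.
Leading byte 0x60 = 01100000 matches 0xxxxxxx → 1-byte sequence.
Byte 1: 0x60 = 01100000, payload 1100000 (7 bits).
Concatenate: 1100000 = 0x60 (7 bits → U+0060).

U+0060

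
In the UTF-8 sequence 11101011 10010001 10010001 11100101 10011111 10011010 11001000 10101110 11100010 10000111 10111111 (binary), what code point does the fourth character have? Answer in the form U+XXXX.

U+21FF

Offset 0: leading byte 0xEB = 11101011 → 3-byte char #1 = EB 91 91.
Offset 3: leading byte 0xE5 = 11100101 → 3-byte char #2 = E5 9F 9A.
Offset 6: leading byte 0xC8 = 11001000 → 2-byte char #3 = C8 AE.
Offset 8: leading byte 0xE2 = 11100010 → 3-byte char #4 = E2 87 BF.
Leading byte 0xE2 = 11100010 matches 1110xxxx → 3-byte sequence.
Byte 1: 0xE2 = 11100010, payload 0010 (4 bits).
Byte 2: 0x87 = 10000111 (10xxxxxx ✓), payload 000111.
Byte 3: 0xBF = 10111111 (10xxxxxx ✓), payload 111111.
Concatenate: 0010000111111111 = 0x21FF (16 bits → U+21FF).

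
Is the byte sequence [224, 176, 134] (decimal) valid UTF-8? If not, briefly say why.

valid

Leading byte 0xE0 = 11100000 → 3-byte form.
Continuation bytes 0xB0=10110000, 0x86=10000110 all match 10xxxxxx.
Decoded value 0xC06 is ≥ 0x800 (shortest form) and not a surrogate.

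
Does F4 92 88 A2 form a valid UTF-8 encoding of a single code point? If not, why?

invalid (encodes a value above U+10FFFF)

Leading byte 0xF4 = 11110100 → 4-byte form.
Payload = 0x112222, which exceeds U+10FFFF, the maximum Unicode code point. (Leading bytes F5–FF, or F4 followed by ≥ 0x90, are invalid.)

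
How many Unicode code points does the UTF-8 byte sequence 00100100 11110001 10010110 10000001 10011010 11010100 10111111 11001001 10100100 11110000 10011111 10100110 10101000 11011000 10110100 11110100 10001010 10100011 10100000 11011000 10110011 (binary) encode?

Byte at offset 0: 0x24 = 00100100 → 1-byte char (#1). Advance 1.
Byte at offset 1: 0xF1 = 11110001 → 4-byte char (#2). Advance 4.
Byte at offset 5: 0xD4 = 11010100 → 2-byte char (#3). Advance 2.
Byte at offset 7: 0xC9 = 11001001 → 2-byte char (#4). Advance 2.
Byte at offset 9: 0xF0 = 11110000 → 4-byte char (#5). Advance 4.
Byte at offset 13: 0xD8 = 11011000 → 2-byte char (#6). Advance 2.
Byte at offset 15: 0xF4 = 11110100 → 4-byte char (#7). Advance 4.
Byte at offset 19: 0xD8 = 11011000 → 2-byte char (#8). Advance 2.
Reached end at offset 21 after 8 code points.

8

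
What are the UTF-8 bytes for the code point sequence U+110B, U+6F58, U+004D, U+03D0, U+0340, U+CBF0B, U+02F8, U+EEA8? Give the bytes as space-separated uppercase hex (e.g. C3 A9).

E1 84 8B E6 BD 98 4D CF 90 CD 80 F3 8B BC 8B CB B8 EE BA A8

U+110B: 3-byte form → E1 84 8B.
U+6F58: 3-byte form → E6 BD 98.
U+004D: 1-byte form → 4D.
U+03D0: 2-byte form → CF 90.
U+0340: 2-byte form → CD 80.
U+CBF0B: 4-byte form → F3 8B BC 8B.
U+02F8: 2-byte form → CB B8.
U+EEA8: 3-byte form → EE BA A8.
Concatenated (20 bytes): E1 84 8B E6 BD 98 4D CF 90 CD 80 F3 8B BC 8B CB B8 EE BA A8.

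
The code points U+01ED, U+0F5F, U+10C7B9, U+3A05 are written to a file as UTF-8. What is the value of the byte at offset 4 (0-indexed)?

0x9F

U+01ED → 2-byte form C7 AD at offsets 0–1.
U+0F5F → 3-byte form E0 BD 9F at offsets 2–4.
Offset 4 falls in char 2's range; it's byte 3 of E0 BD 9F = 0x9F.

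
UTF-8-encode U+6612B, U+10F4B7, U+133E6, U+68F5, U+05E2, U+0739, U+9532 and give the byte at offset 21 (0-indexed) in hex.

U+6612B → 4-byte form F1 A6 84 AB at offsets 0–3.
U+10F4B7 → 4-byte form F4 8F 92 B7 at offsets 4–7.
U+133E6 → 4-byte form F0 93 8F A6 at offsets 8–11.
U+68F5 → 3-byte form E6 A3 B5 at offsets 12–14.
U+05E2 → 2-byte form D7 A2 at offsets 15–16.
U+0739 → 2-byte form DC B9 at offsets 17–18.
U+9532 → 3-byte form E9 94 B2 at offsets 19–21.
Offset 21 falls in char 7's range; it's byte 3 of E9 94 B2 = 0xB2.

0xB2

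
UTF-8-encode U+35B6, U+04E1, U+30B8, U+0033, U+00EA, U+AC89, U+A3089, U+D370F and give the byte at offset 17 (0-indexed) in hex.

0x89

U+35B6 → 3-byte form E3 96 B6 at offsets 0–2.
U+04E1 → 2-byte form D3 A1 at offsets 3–4.
U+30B8 → 3-byte form E3 82 B8 at offsets 5–7.
U+0033 → 1-byte form 33 at offsets 8–8.
U+00EA → 2-byte form C3 AA at offsets 9–10.
U+AC89 → 3-byte form EA B2 89 at offsets 11–13.
U+A3089 → 4-byte form F2 A3 82 89 at offsets 14–17.
Offset 17 falls in char 7's range; it's byte 4 of F2 A3 82 89 = 0x89.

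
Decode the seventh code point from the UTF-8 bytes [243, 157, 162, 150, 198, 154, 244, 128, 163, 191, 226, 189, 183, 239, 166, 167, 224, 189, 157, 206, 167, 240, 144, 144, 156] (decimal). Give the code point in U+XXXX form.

U+03A7

Offset 0: leading byte 0xF3 = 11110011 → 4-byte char #1 = F3 9D A2 96.
Offset 4: leading byte 0xC6 = 11000110 → 2-byte char #2 = C6 9A.
Offset 6: leading byte 0xF4 = 11110100 → 4-byte char #3 = F4 80 A3 BF.
Offset 10: leading byte 0xE2 = 11100010 → 3-byte char #4 = E2 BD B7.
Offset 13: leading byte 0xEF = 11101111 → 3-byte char #5 = EF A6 A7.
Offset 16: leading byte 0xE0 = 11100000 → 3-byte char #6 = E0 BD 9D.
Offset 19: leading byte 0xCE = 11001110 → 2-byte char #7 = CE A7.
Leading byte 0xCE = 11001110 matches 110xxxxx → 2-byte sequence.
Byte 1: 0xCE = 11001110, payload 01110 (5 bits).
Byte 2: 0xA7 = 10100111 (10xxxxxx ✓), payload 100111.
Concatenate: 01110100111 = 0x3A7 (11 bits → U+03A7).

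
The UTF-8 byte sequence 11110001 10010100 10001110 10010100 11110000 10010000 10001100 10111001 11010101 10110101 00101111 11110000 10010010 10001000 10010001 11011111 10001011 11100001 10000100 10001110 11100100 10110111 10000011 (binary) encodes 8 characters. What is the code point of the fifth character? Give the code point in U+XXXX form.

U+12211

Offset 0: leading byte 0xF1 = 11110001 → 4-byte char #1 = F1 94 8E 94.
Offset 4: leading byte 0xF0 = 11110000 → 4-byte char #2 = F0 90 8C B9.
Offset 8: leading byte 0xD5 = 11010101 → 2-byte char #3 = D5 B5.
Offset 10: leading byte 0x2F = 00101111 → 1-byte char #4 = 2F.
Offset 11: leading byte 0xF0 = 11110000 → 4-byte char #5 = F0 92 88 91.
Leading byte 0xF0 = 11110000 matches 11110xxx → 4-byte sequence.
Byte 1: 0xF0 = 11110000, payload 000 (3 bits).
Byte 2: 0x92 = 10010010 (10xxxxxx ✓), payload 010010.
Byte 3: 0x88 = 10001000 (10xxxxxx ✓), payload 001000.
Byte 4: 0x91 = 10010001 (10xxxxxx ✓), payload 010001.
Concatenate: 000010010001000010001 = 0x12211 (21 bits → U+12211).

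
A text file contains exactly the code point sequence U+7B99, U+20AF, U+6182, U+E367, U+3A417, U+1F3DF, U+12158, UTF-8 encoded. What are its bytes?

E7 AE 99 E2 82 AF E6 86 82 EE 8D A7 F0 BA 90 97 F0 9F 8F 9F F0 92 85 98

U+7B99: 3-byte form → E7 AE 99.
U+20AF: 3-byte form → E2 82 AF.
U+6182: 3-byte form → E6 86 82.
U+E367: 3-byte form → EE 8D A7.
U+3A417: 4-byte form → F0 BA 90 97.
U+1F3DF: 4-byte form → F0 9F 8F 9F.
U+12158: 4-byte form → F0 92 85 98.
Concatenated (24 bytes): E7 AE 99 E2 82 AF E6 86 82 EE 8D A7 F0 BA 90 97 F0 9F 8F 9F F0 92 85 98.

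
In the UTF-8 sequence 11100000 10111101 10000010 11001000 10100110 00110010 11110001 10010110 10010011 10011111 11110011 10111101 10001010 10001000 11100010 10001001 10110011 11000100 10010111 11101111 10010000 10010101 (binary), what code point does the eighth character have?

U+F415

Offset 0: leading byte 0xE0 = 11100000 → 3-byte char #1 = E0 BD 82.
Offset 3: leading byte 0xC8 = 11001000 → 2-byte char #2 = C8 A6.
Offset 5: leading byte 0x32 = 00110010 → 1-byte char #3 = 32.
Offset 6: leading byte 0xF1 = 11110001 → 4-byte char #4 = F1 96 93 9F.
Offset 10: leading byte 0xF3 = 11110011 → 4-byte char #5 = F3 BD 8A 88.
Offset 14: leading byte 0xE2 = 11100010 → 3-byte char #6 = E2 89 B3.
Offset 17: leading byte 0xC4 = 11000100 → 2-byte char #7 = C4 97.
Offset 19: leading byte 0xEF = 11101111 → 3-byte char #8 = EF 90 95.
Leading byte 0xEF = 11101111 matches 1110xxxx → 3-byte sequence.
Byte 1: 0xEF = 11101111, payload 1111 (4 bits).
Byte 2: 0x90 = 10010000 (10xxxxxx ✓), payload 010000.
Byte 3: 0x95 = 10010101 (10xxxxxx ✓), payload 010101.
Concatenate: 1111010000010101 = 0xF415 (16 bits → U+F415).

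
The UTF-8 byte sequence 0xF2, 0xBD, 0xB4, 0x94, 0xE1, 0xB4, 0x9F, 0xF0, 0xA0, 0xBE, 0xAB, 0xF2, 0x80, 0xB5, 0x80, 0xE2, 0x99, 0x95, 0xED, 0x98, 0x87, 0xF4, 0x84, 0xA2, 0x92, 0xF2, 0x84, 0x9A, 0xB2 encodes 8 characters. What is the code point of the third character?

Offset 0: leading byte 0xF2 = 11110010 → 4-byte char #1 = F2 BD B4 94.
Offset 4: leading byte 0xE1 = 11100001 → 3-byte char #2 = E1 B4 9F.
Offset 7: leading byte 0xF0 = 11110000 → 4-byte char #3 = F0 A0 BE AB.
Leading byte 0xF0 = 11110000 matches 11110xxx → 4-byte sequence.
Byte 1: 0xF0 = 11110000, payload 000 (3 bits).
Byte 2: 0xA0 = 10100000 (10xxxxxx ✓), payload 100000.
Byte 3: 0xBE = 10111110 (10xxxxxx ✓), payload 111110.
Byte 4: 0xAB = 10101011 (10xxxxxx ✓), payload 101011.
Concatenate: 000100000111110101011 = 0x20FAB (21 bits → U+20FAB).

U+20FAB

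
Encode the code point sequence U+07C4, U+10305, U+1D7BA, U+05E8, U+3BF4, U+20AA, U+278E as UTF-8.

DF 84 F0 90 8C 85 F0 9D 9E BA D7 A8 E3 AF B4 E2 82 AA E2 9E 8E

U+07C4: 2-byte form → DF 84.
U+10305: 4-byte form → F0 90 8C 85.
U+1D7BA: 4-byte form → F0 9D 9E BA.
U+05E8: 2-byte form → D7 A8.
U+3BF4: 3-byte form → E3 AF B4.
U+20AA: 3-byte form → E2 82 AA.
U+278E: 3-byte form → E2 9E 8E.
Concatenated (21 bytes): DF 84 F0 90 8C 85 F0 9D 9E BA D7 A8 E3 AF B4 E2 82 AA E2 9E 8E.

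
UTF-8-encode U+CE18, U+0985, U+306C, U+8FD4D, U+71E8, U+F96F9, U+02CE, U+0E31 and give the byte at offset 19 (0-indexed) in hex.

0xB9

U+CE18 → 3-byte form EC B8 98 at offsets 0–2.
U+0985 → 3-byte form E0 A6 85 at offsets 3–5.
U+306C → 3-byte form E3 81 AC at offsets 6–8.
U+8FD4D → 4-byte form F2 8F B5 8D at offsets 9–12.
U+71E8 → 3-byte form E7 87 A8 at offsets 13–15.
U+F96F9 → 4-byte form F3 B9 9B B9 at offsets 16–19.
Offset 19 falls in char 6's range; it's byte 4 of F3 B9 9B B9 = 0xB9.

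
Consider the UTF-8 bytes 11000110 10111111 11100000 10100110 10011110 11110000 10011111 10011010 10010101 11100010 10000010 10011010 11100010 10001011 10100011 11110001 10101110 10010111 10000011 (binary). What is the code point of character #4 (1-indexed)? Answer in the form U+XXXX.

Offset 0: leading byte 0xC6 = 11000110 → 2-byte char #1 = C6 BF.
Offset 2: leading byte 0xE0 = 11100000 → 3-byte char #2 = E0 A6 9E.
Offset 5: leading byte 0xF0 = 11110000 → 4-byte char #3 = F0 9F 9A 95.
Offset 9: leading byte 0xE2 = 11100010 → 3-byte char #4 = E2 82 9A.
Leading byte 0xE2 = 11100010 matches 1110xxxx → 3-byte sequence.
Byte 1: 0xE2 = 11100010, payload 0010 (4 bits).
Byte 2: 0x82 = 10000010 (10xxxxxx ✓), payload 000010.
Byte 3: 0x9A = 10011010 (10xxxxxx ✓), payload 011010.
Concatenate: 0010000010011010 = 0x209A (16 bits → U+209A).

U+209A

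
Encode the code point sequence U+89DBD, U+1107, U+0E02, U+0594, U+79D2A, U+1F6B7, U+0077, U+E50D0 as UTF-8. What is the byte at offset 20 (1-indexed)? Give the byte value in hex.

1-indexed offset 20 is 0-indexed offset 19.
U+89DBD → 4-byte form F2 89 B6 BD at offsets 0–3.
U+1107 → 3-byte form E1 84 87 at offsets 4–6.
U+0E02 → 3-byte form E0 B8 82 at offsets 7–9.
U+0594 → 2-byte form D6 94 at offsets 10–11.
U+79D2A → 4-byte form F1 B9 B4 AA at offsets 12–15.
U+1F6B7 → 4-byte form F0 9F 9A B7 at offsets 16–19.
Offset 19 falls in char 6's range; it's byte 4 of F0 9F 9A B7 = 0xB7.

0xB7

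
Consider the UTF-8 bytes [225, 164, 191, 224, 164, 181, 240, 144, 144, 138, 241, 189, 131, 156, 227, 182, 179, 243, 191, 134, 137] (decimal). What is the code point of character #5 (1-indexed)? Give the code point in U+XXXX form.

Offset 0: leading byte 0xE1 = 11100001 → 3-byte char #1 = E1 A4 BF.
Offset 3: leading byte 0xE0 = 11100000 → 3-byte char #2 = E0 A4 B5.
Offset 6: leading byte 0xF0 = 11110000 → 4-byte char #3 = F0 90 90 8A.
Offset 10: leading byte 0xF1 = 11110001 → 4-byte char #4 = F1 BD 83 9C.
Offset 14: leading byte 0xE3 = 11100011 → 3-byte char #5 = E3 B6 B3.
Leading byte 0xE3 = 11100011 matches 1110xxxx → 3-byte sequence.
Byte 1: 0xE3 = 11100011, payload 0011 (4 bits).
Byte 2: 0xB6 = 10110110 (10xxxxxx ✓), payload 110110.
Byte 3: 0xB3 = 10110011 (10xxxxxx ✓), payload 110011.
Concatenate: 0011110110110011 = 0x3DB3 (16 bits → U+3DB3).

U+3DB3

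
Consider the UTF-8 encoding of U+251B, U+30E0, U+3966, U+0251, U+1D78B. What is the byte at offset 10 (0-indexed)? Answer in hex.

U+251B → 3-byte form E2 94 9B at offsets 0–2.
U+30E0 → 3-byte form E3 83 A0 at offsets 3–5.
U+3966 → 3-byte form E3 A5 A6 at offsets 6–8.
U+0251 → 2-byte form C9 91 at offsets 9–10.
Offset 10 falls in char 4's range; it's byte 2 of C9 91 = 0x91.

0x91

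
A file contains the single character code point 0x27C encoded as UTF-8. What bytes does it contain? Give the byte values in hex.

C9 BC

U+027C = 0x27C = 636 decimal. In range U+0080–U+07FF → 2-byte form: 110xxxxx 10xxxxxx.
Binary (11 bits): 01001111100.
Split 5+6: 01001 | 111100.
Byte 1: 11001001 = 0xC9.
Byte 2: 10111100 = 0xBC.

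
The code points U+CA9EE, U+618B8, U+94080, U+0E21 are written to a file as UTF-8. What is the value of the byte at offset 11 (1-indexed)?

1-indexed offset 11 is 0-indexed offset 10.
U+CA9EE → 4-byte form F3 8A A7 AE at offsets 0–3.
U+618B8 → 4-byte form F1 A1 A2 B8 at offsets 4–7.
U+94080 → 4-byte form F2 94 82 80 at offsets 8–11.
Offset 10 falls in char 3's range; it's byte 3 of F2 94 82 80 = 0x82.

0x82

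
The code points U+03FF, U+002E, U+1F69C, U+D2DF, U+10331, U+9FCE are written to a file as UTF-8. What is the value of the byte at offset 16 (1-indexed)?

0xBF

1-indexed offset 16 is 0-indexed offset 15.
U+03FF → 2-byte form CF BF at offsets 0–1.
U+002E → 1-byte form 2E at offsets 2–2.
U+1F69C → 4-byte form F0 9F 9A 9C at offsets 3–6.
U+D2DF → 3-byte form ED 8B 9F at offsets 7–9.
U+10331 → 4-byte form F0 90 8C B1 at offsets 10–13.
U+9FCE → 3-byte form E9 BF 8E at offsets 14–16.
Offset 15 falls in char 6's range; it's byte 2 of E9 BF 8E = 0xBF.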